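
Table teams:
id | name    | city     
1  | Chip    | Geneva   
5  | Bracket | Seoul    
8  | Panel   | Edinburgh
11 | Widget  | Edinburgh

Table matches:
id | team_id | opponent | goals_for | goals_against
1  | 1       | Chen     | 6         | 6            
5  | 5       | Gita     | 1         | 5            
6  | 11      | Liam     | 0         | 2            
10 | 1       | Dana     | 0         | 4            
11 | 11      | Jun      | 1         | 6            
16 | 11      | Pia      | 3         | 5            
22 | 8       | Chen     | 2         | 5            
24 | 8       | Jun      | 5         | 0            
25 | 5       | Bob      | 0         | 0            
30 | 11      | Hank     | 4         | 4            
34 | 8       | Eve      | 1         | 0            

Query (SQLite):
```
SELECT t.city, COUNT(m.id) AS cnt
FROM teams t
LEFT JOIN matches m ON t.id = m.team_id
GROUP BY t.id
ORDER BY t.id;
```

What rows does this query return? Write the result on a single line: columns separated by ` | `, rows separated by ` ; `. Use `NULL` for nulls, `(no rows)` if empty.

Geneva | 2 ; Seoul | 2 ; Edinburgh | 3 ; Edinburgh | 4

LEFT JOIN keeps every teams row; unmatched ones get NULL for matches columns.
Group by teams.id and compute COUNT(m.id). COUNT(col) of an all-NULL group is 0.
  1: ids {1, 10} → COUNT(m.id)=2
  5: ids {5, 25} → COUNT(m.id)=2
  8: ids {22, 24, 34} → COUNT(m.id)=3
  11: ids {6, 11, 16, 30} → COUNT(m.id)=4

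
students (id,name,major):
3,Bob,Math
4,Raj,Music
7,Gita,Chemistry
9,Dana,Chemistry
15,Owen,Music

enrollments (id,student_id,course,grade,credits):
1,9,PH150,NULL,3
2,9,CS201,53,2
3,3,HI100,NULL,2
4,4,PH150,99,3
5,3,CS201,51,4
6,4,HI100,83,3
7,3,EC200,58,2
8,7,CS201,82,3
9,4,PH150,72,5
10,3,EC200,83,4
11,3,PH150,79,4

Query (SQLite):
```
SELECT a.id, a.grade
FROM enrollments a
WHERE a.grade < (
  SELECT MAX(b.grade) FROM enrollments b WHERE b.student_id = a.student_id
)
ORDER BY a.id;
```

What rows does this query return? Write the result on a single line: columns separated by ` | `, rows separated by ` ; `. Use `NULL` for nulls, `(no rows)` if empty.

For each enrollments row a, compute MAX(grade) over rows sharing a.student_id.
Keep row a if a.grade < that per-group MAX.
  student_id=3: MAX(grade) = 83
  student_id=4: MAX(grade) = 99
  student_id=7: MAX(grade) = 82
  student_id=9: MAX(grade) = 53

5 | 51 ; 6 | 83 ; 7 | 58 ; 9 | 72 ; 11 | 79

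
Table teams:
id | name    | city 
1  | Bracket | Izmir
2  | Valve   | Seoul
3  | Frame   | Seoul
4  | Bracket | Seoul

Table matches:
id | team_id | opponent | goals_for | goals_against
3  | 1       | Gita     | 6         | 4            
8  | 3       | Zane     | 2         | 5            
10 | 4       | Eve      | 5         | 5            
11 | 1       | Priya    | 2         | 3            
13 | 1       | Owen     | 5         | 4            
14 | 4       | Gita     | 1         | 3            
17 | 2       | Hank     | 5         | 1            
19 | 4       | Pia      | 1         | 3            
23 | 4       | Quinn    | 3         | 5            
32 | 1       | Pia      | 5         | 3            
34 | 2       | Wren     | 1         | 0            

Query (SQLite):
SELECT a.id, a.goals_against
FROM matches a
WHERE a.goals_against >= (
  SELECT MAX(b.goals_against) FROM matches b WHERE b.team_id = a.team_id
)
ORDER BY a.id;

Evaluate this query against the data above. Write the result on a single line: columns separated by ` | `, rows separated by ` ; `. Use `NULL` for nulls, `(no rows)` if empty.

3 | 4 ; 8 | 5 ; 10 | 5 ; 13 | 4 ; 17 | 1 ; 23 | 5

For each matches row a, compute MAX(goals_against) over rows sharing a.team_id.
Keep row a if a.goals_against >= that per-group MAX.
  team_id=1: MAX(goals_against) = 4
  team_id=2: MAX(goals_against) = 1
  team_id=3: MAX(goals_against) = 5
  team_id=4: MAX(goals_against) = 5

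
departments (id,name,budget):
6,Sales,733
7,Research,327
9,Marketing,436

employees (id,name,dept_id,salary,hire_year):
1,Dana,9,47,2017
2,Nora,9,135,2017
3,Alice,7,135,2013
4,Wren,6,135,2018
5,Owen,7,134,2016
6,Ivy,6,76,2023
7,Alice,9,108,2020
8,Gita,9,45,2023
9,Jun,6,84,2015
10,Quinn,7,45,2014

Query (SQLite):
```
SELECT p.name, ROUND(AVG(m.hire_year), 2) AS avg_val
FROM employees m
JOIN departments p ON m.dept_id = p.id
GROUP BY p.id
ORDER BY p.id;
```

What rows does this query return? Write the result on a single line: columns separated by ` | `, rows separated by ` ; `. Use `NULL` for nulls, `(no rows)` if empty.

Join each employees row to its departments via dept_id.
Group joined rows by departments.id; compute ROUND(AVG(m.hire_year), 2) per group.
  6: ids {4, 6, 9} → ROUND(AVG(m.hire_year), 2)=2018.67
  7: ids {3, 5, 10} → ROUND(AVG(m.hire_year), 2)=2014.33
  9: ids {1, 2, 7, 8} → ROUND(AVG(m.hire_year), 2)=2019.25

Sales | 2018.67 ; Research | 2014.33 ; Marketing | 2019.25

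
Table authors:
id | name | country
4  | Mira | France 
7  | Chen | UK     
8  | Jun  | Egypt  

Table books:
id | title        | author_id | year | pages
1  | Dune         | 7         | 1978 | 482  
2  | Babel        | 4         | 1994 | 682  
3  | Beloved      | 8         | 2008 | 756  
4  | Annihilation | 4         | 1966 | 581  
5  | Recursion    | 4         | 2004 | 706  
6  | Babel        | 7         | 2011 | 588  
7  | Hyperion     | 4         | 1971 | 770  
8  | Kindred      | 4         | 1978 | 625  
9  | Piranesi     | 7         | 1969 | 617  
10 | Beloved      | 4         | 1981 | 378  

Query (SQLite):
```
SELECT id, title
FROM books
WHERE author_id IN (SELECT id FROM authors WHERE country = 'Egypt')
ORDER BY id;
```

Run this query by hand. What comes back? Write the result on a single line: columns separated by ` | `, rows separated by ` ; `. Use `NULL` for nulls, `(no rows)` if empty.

Inner query: authors.id where country = 'Egypt'.
Outer: keep books rows whose author_id is in that set.
Inner query → {8}

3 | Beloved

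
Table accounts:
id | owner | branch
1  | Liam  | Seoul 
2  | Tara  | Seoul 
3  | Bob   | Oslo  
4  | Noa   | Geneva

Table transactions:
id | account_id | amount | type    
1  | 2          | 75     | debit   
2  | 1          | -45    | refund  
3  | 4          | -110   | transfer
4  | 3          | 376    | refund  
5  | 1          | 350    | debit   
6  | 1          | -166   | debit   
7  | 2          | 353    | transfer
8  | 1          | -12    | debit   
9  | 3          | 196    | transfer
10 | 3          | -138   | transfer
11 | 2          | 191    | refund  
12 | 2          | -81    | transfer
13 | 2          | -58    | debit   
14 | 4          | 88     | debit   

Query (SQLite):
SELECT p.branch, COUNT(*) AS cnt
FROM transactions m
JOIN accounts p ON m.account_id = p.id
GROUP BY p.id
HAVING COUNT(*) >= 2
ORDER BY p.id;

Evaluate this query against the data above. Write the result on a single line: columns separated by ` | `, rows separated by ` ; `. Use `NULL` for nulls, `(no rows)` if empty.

Seoul | 4 ; Seoul | 5 ; Oslo | 3 ; Geneva | 2

Join each transactions row to its accounts via account_id.
Group joined rows by accounts.id; compute COUNT(*) per group.
HAVING: keep groups with count ≥ 2.
  1: ids {2, 5, 6, 8} → COUNT(*)=4
  2: ids {1, 7, 11, 12, 13} → COUNT(*)=5
  3: ids {4, 9, 10} → COUNT(*)=3
  4: ids {3, 14} → COUNT(*)=2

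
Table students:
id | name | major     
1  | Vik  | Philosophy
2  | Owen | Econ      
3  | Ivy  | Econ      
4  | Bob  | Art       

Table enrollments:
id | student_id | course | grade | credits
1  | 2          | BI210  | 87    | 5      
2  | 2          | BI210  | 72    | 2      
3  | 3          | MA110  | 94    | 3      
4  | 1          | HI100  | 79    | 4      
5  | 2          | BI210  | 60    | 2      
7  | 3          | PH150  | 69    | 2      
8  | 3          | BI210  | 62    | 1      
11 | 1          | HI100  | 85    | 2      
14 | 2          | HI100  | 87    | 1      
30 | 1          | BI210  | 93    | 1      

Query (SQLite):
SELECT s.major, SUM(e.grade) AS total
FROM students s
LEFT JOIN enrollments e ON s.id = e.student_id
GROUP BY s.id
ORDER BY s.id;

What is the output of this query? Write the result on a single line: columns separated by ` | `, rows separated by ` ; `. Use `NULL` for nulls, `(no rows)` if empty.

Philosophy | 257 ; Econ | 306 ; Econ | 225 ; Art | NULL

LEFT JOIN keeps every students row; unmatched ones get NULL for enrollments columns.
Group by students.id and compute SUM(e.grade). SUM over an all-NULL group is NULL.
  1: ids {4, 11, 30} → SUM(e.grade)=257
  2: ids {1, 2, 5, 14} → SUM(e.grade)=306
  3: ids {3, 7, 8} → SUM(e.grade)=225
  4: ids {—} → SUM(e.grade)=NULL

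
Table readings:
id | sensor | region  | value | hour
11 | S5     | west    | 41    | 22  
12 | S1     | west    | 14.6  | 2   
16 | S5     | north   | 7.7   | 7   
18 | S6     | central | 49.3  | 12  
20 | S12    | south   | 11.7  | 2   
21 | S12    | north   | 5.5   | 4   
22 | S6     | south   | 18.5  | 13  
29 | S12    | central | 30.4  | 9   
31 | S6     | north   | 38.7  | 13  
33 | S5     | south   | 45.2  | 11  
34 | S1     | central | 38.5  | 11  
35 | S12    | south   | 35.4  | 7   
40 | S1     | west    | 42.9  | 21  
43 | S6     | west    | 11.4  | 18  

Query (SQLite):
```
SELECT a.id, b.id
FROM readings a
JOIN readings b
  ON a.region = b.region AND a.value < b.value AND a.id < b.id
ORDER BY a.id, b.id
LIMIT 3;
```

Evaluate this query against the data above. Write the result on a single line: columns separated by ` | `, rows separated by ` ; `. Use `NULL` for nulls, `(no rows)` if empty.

Pairs (a,b) with same region, a.value < b.value, a.id < b.id.
region groups: central:{18,29,34} north:{16,21,31} south:{20,22,33,35} west:{11,12,40,43}
Ordered by (a.id, b.id); first 3.

11 | 40 ; 12 | 40 ; 16 | 31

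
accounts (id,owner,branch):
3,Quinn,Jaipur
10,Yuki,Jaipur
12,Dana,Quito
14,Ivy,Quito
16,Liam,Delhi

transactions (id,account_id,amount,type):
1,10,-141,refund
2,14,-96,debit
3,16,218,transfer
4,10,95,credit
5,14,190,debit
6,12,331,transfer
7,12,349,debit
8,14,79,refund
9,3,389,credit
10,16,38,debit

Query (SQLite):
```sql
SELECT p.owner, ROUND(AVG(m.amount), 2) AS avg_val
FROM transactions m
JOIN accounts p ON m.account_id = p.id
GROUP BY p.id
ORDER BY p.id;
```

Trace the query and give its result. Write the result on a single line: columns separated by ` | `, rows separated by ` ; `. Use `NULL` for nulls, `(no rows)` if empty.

Join each transactions row to its accounts via account_id.
Group joined rows by accounts.id; compute ROUND(AVG(m.amount), 2) per group.
  3: ids {9} → ROUND(AVG(m.amount), 2)=389
  10: ids {1, 4} → ROUND(AVG(m.amount), 2)=-23
  12: ids {6, 7} → ROUND(AVG(m.amount), 2)=340
  14: ids {2, 5, 8} → ROUND(AVG(m.amount), 2)=57.67
  16: ids {3, 10} → ROUND(AVG(m.amount), 2)=128

Quinn | 389 ; Yuki | -23 ; Dana | 340 ; Ivy | 57.67 ; Liam | 128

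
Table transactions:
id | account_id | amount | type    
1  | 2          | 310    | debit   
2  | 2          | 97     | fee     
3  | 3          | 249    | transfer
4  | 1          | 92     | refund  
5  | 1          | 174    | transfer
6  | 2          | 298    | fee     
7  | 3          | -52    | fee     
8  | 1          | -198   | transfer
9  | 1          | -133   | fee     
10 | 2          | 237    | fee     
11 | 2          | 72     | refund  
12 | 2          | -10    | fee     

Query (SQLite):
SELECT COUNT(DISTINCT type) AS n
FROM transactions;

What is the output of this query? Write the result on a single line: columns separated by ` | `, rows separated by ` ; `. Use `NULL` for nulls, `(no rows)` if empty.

Count distinct non-NULL type values.

4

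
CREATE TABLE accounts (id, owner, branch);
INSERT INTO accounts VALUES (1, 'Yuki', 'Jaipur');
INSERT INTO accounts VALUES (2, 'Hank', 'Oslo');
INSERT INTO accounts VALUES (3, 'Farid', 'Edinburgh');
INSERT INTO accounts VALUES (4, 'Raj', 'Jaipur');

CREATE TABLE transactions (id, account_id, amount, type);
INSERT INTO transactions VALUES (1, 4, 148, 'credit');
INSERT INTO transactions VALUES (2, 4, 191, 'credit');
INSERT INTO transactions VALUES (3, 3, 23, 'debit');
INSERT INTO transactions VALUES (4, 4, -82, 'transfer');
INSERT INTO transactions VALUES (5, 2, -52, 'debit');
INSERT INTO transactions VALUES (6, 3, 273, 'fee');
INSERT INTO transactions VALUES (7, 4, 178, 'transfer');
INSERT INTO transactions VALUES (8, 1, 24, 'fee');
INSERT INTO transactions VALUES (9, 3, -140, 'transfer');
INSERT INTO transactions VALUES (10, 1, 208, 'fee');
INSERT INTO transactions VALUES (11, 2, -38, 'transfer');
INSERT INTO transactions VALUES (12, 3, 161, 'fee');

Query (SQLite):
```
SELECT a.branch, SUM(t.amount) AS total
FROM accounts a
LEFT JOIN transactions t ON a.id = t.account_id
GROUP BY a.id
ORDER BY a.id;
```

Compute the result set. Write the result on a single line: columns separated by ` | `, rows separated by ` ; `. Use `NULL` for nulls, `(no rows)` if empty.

Jaipur | 232 ; Oslo | -90 ; Edinburgh | 317 ; Jaipur | 435

LEFT JOIN keeps every accounts row; unmatched ones get NULL for transactions columns.
Group by accounts.id and compute SUM(t.amount). SUM over an all-NULL group is NULL.
  1: ids {8, 10} → SUM(t.amount)=232
  2: ids {5, 11} → SUM(t.amount)=-90
  3: ids {3, 6, 9, 12} → SUM(t.amount)=317
  4: ids {1, 2, 4, 7} → SUM(t.amount)=435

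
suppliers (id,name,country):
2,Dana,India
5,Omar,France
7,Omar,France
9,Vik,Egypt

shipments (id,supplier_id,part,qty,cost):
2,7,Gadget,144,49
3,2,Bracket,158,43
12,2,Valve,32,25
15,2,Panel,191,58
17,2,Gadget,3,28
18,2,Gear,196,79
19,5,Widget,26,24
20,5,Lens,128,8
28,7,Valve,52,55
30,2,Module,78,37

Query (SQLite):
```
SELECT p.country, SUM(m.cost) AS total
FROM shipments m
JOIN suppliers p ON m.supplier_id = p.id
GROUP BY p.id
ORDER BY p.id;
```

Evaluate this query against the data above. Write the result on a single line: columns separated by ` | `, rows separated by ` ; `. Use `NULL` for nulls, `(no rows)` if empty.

Join each shipments row to its suppliers via supplier_id.
Group joined rows by suppliers.id; compute SUM(m.cost) per group.
  2: ids {3, 12, 15, 17, 18, 30} → SUM(m.cost)=270
  5: ids {19, 20} → SUM(m.cost)=32
  7: ids {2, 28} → SUM(m.cost)=104

India | 270 ; France | 32 ; France | 104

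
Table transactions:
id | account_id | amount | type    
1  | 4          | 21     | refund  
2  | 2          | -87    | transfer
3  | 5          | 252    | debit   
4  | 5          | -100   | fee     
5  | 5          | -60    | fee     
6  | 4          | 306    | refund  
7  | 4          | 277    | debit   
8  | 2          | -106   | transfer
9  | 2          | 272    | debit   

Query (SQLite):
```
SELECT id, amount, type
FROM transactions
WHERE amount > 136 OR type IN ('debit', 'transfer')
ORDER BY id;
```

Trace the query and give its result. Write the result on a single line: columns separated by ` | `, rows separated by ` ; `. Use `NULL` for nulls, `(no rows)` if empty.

2 | -87 | transfer ; 3 | 252 | debit ; 6 | 306 | refund ; 7 | 277 | debit ; 8 | -106 | transfer ; 9 | 272 | debit

amount > 136: ids {3, 6, 7, 9}
type IN ('debit', 'transfer'): ids {2, 3, 7, 8, 9}
Combine with OR.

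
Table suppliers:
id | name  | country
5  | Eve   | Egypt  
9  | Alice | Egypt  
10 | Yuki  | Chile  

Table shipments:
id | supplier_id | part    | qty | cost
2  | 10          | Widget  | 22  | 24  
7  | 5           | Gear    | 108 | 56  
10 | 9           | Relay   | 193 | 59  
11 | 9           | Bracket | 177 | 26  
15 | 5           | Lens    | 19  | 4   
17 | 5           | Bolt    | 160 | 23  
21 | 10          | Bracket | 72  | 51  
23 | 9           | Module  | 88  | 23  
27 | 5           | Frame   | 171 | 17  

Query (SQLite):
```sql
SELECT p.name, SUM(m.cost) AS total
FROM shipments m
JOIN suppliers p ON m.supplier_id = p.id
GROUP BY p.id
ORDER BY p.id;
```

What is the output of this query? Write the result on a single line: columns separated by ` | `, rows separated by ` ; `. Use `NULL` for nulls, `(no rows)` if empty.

Eve | 100 ; Alice | 108 ; Yuki | 75

Join each shipments row to its suppliers via supplier_id.
Group joined rows by suppliers.id; compute SUM(m.cost) per group.
  5: ids {7, 15, 17, 27} → SUM(m.cost)=100
  9: ids {10, 11, 23} → SUM(m.cost)=108
  10: ids {2, 21} → SUM(m.cost)=75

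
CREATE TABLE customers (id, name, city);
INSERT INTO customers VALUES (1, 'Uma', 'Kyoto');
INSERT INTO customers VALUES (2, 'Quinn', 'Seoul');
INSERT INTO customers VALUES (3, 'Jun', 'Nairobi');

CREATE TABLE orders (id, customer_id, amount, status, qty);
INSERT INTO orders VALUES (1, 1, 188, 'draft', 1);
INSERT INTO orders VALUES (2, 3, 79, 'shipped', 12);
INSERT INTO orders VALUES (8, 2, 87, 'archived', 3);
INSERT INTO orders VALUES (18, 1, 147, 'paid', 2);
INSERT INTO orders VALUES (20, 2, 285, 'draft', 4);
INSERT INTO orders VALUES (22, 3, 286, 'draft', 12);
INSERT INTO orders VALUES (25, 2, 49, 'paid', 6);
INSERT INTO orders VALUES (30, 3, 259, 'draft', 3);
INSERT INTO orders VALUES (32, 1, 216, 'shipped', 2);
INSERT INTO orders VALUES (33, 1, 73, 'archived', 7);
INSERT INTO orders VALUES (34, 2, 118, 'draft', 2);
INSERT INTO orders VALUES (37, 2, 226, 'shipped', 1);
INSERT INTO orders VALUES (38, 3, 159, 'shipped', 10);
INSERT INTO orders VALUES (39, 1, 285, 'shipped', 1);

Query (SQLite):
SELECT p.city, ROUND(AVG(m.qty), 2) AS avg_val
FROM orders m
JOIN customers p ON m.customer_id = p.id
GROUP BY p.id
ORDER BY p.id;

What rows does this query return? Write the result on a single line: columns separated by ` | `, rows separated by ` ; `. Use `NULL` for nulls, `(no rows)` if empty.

Join each orders row to its customers via customer_id.
Group joined rows by customers.id; compute ROUND(AVG(m.qty), 2) per group.
  1: ids {1, 18, 32, 33, 39} → ROUND(AVG(m.qty), 2)=2.6
  2: ids {8, 20, 25, 34, 37} → ROUND(AVG(m.qty), 2)=3.2
  3: ids {2, 22, 30, 38} → ROUND(AVG(m.qty), 2)=9.25

Kyoto | 2.6 ; Seoul | 3.2 ; Nairobi | 9.25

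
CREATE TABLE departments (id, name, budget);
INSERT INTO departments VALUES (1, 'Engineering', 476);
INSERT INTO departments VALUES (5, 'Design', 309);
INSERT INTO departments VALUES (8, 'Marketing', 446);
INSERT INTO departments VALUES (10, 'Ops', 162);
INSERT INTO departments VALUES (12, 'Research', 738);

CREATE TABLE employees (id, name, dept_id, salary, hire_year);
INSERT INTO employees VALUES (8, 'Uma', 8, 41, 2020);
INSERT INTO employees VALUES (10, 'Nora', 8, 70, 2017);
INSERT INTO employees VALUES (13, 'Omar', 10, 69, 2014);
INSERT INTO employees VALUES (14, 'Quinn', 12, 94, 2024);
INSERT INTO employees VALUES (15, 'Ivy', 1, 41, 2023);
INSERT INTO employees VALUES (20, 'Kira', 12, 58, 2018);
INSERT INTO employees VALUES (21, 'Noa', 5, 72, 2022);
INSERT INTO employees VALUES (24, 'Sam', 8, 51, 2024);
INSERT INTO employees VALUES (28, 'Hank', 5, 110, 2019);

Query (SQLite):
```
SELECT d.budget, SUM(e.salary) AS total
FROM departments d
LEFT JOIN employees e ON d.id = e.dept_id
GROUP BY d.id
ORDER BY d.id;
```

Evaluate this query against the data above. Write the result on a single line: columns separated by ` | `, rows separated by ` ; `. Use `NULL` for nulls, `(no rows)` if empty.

LEFT JOIN keeps every departments row; unmatched ones get NULL for employees columns.
Group by departments.id and compute SUM(e.salary). SUM over an all-NULL group is NULL.
  1: ids {15} → SUM(e.salary)=41
  5: ids {21, 28} → SUM(e.salary)=182
  8: ids {8, 10, 24} → SUM(e.salary)=162
  10: ids {13} → SUM(e.salary)=69
  12: ids {14, 20} → SUM(e.salary)=152

476 | 41 ; 309 | 182 ; 446 | 162 ; 162 | 69 ; 738 | 152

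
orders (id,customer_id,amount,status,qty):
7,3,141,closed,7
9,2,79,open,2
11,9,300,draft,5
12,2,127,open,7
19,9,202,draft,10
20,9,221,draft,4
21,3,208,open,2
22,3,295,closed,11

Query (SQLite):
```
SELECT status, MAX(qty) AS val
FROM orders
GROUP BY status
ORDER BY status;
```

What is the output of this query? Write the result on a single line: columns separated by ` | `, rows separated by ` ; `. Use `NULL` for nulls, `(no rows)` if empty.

closed | 11 ; draft | 10 ; open | 7

Partition orders by status; compute MAX(qty) within each group.
  closed: ids {7, 22} → MAX(qty)=11
  draft: ids {11, 19, 20} → MAX(qty)=10
  open: ids {9, 12, 21} → MAX(qty)=7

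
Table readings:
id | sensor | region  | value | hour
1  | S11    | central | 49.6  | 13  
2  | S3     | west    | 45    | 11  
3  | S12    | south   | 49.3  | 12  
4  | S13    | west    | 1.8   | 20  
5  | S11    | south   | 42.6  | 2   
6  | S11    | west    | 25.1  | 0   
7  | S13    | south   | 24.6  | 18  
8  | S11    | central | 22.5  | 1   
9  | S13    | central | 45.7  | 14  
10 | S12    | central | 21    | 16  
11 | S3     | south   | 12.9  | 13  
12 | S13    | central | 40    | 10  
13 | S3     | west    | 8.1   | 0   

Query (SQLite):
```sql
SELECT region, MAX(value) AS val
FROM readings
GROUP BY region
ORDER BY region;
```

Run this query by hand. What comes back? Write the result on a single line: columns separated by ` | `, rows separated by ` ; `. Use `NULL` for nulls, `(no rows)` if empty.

Partition readings by region; compute MAX(value) within each group.
  central: ids {1, 8, 9, 10, 12} → MAX(value)=49.6
  south: ids {3, 5, 7, 11} → MAX(value)=49.3
  west: ids {2, 4, 6, 13} → MAX(value)=45

central | 49.6 ; south | 49.3 ; west | 45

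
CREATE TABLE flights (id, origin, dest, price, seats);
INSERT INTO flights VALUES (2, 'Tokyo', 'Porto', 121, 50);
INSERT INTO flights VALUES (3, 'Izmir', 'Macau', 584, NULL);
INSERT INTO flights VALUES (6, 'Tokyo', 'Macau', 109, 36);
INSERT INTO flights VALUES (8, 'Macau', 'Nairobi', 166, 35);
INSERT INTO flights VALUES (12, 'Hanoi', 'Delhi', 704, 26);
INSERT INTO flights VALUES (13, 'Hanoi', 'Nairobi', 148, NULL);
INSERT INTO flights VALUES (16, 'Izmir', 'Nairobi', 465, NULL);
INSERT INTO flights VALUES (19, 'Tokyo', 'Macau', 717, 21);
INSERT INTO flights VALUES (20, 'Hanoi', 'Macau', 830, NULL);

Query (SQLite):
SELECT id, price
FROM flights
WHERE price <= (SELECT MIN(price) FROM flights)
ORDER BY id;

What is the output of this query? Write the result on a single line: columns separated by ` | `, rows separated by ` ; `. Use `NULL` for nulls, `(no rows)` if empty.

Scalar subquery: MIN(price) over all flights rows = 109.
Keep rows where price <= that value.

6 | 109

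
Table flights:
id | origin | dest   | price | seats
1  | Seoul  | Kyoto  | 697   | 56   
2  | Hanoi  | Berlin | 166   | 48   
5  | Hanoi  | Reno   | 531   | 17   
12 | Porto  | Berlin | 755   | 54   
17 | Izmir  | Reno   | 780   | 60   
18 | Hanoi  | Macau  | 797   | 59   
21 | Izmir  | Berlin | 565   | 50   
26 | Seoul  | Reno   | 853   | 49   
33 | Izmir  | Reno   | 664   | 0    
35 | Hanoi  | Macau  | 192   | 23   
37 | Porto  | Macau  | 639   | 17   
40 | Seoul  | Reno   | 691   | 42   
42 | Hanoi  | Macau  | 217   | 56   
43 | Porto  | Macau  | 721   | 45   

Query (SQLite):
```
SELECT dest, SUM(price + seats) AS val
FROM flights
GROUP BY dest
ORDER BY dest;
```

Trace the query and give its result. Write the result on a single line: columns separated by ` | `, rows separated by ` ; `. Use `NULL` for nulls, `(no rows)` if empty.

Berlin | 1638 ; Kyoto | 753 ; Macau | 2766 ; Reno | 3687

For each row compute price + seats.
Group by dest; take SUM of the expression per group.
  Berlin: ids {2, 12, 21} → SUM(price + seats)=1638
  Kyoto: ids {1} → SUM(price + seats)=753
  Macau: ids {18, 35, 37, 42, 43} → SUM(price + seats)=2766
  Reno: ids {5, 17, 26, 33, 40} → SUM(price + seats)=3687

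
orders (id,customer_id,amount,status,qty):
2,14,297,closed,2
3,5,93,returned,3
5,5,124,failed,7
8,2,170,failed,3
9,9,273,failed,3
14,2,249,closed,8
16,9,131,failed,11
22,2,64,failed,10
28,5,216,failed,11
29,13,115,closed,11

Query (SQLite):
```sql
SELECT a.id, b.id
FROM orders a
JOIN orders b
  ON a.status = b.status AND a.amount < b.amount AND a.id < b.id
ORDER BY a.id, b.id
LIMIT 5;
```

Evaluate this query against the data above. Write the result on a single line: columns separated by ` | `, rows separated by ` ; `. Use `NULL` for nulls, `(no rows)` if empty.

5 | 8 ; 5 | 9 ; 5 | 16 ; 5 | 28 ; 8 | 9

Pairs (a,b) with same status, a.amount < b.amount, a.id < b.id.
status groups: closed:{2,14,29} failed:{5,8,9,16,22,28} returned:{3}
Ordered by (a.id, b.id); first 5.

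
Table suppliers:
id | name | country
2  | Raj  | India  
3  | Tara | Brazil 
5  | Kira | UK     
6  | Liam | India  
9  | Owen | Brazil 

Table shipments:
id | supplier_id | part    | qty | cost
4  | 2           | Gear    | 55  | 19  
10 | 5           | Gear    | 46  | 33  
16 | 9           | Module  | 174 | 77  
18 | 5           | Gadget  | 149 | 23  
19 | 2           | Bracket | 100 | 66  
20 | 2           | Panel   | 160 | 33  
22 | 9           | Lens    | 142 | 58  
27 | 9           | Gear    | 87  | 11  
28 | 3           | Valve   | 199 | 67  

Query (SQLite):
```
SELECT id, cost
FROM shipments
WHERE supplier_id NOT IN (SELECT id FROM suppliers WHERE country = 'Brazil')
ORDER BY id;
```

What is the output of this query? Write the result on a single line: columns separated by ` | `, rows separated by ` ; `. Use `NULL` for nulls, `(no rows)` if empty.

Inner query: suppliers.id where country = 'Brazil'.
Outer: keep shipments rows whose supplier_id is not in that set.
Inner query → {3, 9}

4 | 19 ; 10 | 33 ; 18 | 23 ; 19 | 66 ; 20 | 33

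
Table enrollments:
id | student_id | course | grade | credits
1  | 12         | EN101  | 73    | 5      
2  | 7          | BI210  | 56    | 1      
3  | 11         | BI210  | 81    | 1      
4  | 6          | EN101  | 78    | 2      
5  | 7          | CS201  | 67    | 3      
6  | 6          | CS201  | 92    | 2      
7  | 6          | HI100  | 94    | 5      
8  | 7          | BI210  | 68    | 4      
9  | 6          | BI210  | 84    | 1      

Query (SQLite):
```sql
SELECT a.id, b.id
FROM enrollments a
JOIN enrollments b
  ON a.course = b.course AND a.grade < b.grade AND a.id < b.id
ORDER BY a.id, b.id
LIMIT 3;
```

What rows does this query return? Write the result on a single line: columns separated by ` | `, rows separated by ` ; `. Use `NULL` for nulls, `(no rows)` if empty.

1 | 4 ; 2 | 3 ; 2 | 8

Pairs (a,b) with same course, a.grade < b.grade, a.id < b.id.
course groups: BI210:{2,3,8,9} CS201:{5,6} EN101:{1,4} HI100:{7}
Ordered by (a.id, b.id); first 3.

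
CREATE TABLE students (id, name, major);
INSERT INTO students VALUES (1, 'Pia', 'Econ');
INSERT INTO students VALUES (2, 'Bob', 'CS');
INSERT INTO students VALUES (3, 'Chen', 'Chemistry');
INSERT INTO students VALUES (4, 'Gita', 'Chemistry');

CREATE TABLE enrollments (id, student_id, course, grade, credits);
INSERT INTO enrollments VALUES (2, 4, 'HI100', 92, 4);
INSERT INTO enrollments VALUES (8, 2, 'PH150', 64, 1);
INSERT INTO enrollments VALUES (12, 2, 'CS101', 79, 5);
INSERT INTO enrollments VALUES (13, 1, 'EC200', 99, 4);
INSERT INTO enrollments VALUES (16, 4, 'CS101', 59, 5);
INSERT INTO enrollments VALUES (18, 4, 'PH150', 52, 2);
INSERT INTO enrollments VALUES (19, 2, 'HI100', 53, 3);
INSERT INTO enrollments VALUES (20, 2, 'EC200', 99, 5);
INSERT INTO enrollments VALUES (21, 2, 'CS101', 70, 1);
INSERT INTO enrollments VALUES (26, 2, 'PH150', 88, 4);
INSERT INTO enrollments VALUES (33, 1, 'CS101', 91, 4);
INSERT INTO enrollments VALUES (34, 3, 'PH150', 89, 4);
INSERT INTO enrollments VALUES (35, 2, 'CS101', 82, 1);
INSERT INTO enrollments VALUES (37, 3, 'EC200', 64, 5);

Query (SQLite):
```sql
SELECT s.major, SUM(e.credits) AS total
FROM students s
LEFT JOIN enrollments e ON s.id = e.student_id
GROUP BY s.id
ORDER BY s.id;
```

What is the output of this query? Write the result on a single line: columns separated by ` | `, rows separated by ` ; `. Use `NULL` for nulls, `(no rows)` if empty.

Econ | 8 ; CS | 20 ; Chemistry | 9 ; Chemistry | 11

LEFT JOIN keeps every students row; unmatched ones get NULL for enrollments columns.
Group by students.id and compute SUM(e.credits). SUM over an all-NULL group is NULL.
  1: ids {13, 33} → SUM(e.credits)=8
  2: ids {8, 12, 19, 20, 21, 26, 35} → SUM(e.credits)=20
  3: ids {34, 37} → SUM(e.credits)=9
  4: ids {2, 16, 18} → SUM(e.credits)=11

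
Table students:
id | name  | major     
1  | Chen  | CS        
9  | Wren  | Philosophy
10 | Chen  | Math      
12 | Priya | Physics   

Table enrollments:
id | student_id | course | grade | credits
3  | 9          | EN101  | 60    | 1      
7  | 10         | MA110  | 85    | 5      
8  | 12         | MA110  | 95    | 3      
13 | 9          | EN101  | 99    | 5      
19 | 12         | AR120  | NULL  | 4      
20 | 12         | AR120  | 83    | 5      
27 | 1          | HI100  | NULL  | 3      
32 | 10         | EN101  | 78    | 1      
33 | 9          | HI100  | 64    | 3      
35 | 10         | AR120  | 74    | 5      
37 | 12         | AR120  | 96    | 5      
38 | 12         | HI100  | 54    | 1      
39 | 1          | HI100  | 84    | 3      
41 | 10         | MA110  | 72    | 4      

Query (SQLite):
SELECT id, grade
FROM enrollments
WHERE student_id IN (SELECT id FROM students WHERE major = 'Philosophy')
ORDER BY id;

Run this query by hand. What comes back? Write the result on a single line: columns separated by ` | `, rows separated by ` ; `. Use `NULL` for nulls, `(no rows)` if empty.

3 | 60 ; 13 | 99 ; 33 | 64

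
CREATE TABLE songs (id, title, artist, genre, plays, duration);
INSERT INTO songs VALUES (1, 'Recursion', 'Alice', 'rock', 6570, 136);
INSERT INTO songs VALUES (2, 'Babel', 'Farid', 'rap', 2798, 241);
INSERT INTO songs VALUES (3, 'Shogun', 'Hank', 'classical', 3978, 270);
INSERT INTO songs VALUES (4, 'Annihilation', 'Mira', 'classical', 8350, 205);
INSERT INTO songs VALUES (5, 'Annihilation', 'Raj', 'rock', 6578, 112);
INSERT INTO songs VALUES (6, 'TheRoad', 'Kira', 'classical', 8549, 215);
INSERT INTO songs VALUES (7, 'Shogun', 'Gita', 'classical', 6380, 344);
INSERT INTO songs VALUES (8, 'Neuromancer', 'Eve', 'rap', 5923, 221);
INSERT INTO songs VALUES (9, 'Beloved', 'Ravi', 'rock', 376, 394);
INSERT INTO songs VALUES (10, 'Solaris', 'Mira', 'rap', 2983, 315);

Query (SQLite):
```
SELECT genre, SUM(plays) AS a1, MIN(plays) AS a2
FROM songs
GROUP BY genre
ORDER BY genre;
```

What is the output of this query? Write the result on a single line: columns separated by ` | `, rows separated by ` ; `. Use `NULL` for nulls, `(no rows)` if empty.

classical | 27257 | 3978 ; rap | 11704 | 2798 ; rock | 13524 | 376

Group songs by genre.
Per group compute: SUM(plays), MIN(plays).
  classical: ids {3, 4, 6, 7} → SUM(plays)=27257, MIN(plays)=3978
  rap: ids {2, 8, 10} → SUM(plays)=11704, MIN(plays)=2798
  rock: ids {1, 5, 9} → SUM(plays)=13524, MIN(plays)=376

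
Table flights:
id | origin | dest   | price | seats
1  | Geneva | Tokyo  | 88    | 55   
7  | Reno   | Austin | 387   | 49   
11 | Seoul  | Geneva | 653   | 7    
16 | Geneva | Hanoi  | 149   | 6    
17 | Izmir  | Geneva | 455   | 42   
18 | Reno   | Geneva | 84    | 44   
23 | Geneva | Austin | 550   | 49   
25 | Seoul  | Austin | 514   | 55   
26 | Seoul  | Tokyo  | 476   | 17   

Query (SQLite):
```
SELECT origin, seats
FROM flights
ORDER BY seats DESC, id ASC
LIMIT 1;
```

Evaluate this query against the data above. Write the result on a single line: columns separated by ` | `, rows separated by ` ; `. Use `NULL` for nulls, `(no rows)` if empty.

Sort by seats desc, tiebreak id asc: (55, id=1), (55, id=25), (49, id=7), (49, id=23) …. Take first 1.

Geneva | 55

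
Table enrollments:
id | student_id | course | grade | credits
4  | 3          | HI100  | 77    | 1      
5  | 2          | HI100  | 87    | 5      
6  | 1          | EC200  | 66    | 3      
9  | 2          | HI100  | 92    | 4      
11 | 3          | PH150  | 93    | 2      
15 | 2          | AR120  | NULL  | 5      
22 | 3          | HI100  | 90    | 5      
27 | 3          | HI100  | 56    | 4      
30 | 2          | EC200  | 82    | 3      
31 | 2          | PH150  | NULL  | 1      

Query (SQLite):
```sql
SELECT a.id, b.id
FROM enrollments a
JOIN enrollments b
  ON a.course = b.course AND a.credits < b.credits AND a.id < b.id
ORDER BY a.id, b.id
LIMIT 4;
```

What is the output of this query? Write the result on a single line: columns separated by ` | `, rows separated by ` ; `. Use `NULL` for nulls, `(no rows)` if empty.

Pairs (a,b) with same course, a.credits < b.credits, a.id < b.id.
course groups: AR120:{15} EC200:{6,30} HI100:{4,5,9,22,27} PH150:{11,31}
Ordered by (a.id, b.id); first 4.

4 | 5 ; 4 | 9 ; 4 | 22 ; 4 | 27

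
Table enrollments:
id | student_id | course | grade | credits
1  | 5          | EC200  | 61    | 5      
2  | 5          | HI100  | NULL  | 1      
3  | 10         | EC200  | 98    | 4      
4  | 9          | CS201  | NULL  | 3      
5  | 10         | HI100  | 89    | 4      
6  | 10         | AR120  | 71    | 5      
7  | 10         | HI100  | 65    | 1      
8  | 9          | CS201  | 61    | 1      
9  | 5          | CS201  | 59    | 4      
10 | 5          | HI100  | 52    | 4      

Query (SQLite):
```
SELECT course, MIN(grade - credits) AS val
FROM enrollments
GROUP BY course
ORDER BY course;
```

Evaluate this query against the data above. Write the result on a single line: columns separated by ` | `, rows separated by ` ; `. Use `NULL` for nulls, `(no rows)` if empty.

For each row compute grade - credits.
Group by course; take MIN of the expression per group.
  AR120: ids {6} → MIN(grade - credits)=66
  CS201: ids {4, 8, 9} → MIN(grade - credits)=55
  EC200: ids {1, 3} → MIN(grade - credits)=56
  HI100: ids {2, 5, 7, 10} → MIN(grade - credits)=48

AR120 | 66 ; CS201 | 55 ; EC200 | 56 ; HI100 | 48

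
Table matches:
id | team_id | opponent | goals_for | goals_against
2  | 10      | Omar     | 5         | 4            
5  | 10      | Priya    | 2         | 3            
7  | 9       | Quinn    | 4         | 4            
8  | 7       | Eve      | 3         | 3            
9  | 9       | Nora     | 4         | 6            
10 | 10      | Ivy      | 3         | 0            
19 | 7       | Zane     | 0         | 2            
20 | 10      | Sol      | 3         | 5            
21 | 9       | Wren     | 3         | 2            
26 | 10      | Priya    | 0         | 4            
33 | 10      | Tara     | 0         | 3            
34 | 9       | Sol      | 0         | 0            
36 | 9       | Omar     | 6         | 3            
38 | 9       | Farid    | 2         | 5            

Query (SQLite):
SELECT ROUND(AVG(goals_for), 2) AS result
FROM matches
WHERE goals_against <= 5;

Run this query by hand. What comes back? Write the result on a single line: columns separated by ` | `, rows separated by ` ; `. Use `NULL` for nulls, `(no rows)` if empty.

Rows where goals_against <= 5 → goals_for values: [5, 2, 4, 3, 3, 0, 3, 3, 0, 0, 0, 6, 2].
AVG = 31 / 13 (rounded to 2 dp).

2.38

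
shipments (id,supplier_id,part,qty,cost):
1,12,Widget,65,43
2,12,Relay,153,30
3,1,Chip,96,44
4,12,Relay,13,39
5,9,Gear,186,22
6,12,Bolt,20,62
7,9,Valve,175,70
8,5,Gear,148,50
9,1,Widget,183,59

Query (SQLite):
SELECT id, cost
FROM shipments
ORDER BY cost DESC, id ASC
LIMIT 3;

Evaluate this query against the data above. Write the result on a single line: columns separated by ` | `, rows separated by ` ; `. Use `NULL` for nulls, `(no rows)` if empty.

7 | 70 ; 6 | 62 ; 9 | 59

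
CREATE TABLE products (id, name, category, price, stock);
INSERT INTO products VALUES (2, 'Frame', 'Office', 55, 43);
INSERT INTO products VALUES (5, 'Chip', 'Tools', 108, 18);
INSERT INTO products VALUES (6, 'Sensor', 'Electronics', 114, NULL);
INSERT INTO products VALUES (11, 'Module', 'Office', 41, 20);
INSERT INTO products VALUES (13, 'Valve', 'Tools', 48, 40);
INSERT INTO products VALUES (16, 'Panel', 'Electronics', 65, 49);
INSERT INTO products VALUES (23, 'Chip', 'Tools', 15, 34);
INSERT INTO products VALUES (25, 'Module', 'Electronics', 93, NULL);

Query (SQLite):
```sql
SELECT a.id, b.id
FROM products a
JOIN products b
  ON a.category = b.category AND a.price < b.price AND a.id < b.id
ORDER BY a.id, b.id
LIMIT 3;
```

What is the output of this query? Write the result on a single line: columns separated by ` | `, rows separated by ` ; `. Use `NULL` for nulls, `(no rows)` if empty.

Pairs (a,b) with same category, a.price < b.price, a.id < b.id.
category groups: Electronics:{6,16,25} Office:{2,11} Tools:{5,13,23}
Ordered by (a.id, b.id); first 3.

16 | 25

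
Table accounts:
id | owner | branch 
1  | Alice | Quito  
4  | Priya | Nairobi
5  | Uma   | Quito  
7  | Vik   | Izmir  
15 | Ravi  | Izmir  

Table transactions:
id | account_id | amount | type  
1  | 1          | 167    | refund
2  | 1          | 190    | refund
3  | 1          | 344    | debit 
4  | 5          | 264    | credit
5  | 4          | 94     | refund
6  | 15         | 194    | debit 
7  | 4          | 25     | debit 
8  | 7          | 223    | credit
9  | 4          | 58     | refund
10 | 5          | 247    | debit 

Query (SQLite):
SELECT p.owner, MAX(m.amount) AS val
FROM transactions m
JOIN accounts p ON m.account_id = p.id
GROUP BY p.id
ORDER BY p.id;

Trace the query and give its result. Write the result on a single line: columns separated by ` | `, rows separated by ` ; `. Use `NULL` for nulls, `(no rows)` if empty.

Alice | 344 ; Priya | 94 ; Uma | 264 ; Vik | 223 ; Ravi | 194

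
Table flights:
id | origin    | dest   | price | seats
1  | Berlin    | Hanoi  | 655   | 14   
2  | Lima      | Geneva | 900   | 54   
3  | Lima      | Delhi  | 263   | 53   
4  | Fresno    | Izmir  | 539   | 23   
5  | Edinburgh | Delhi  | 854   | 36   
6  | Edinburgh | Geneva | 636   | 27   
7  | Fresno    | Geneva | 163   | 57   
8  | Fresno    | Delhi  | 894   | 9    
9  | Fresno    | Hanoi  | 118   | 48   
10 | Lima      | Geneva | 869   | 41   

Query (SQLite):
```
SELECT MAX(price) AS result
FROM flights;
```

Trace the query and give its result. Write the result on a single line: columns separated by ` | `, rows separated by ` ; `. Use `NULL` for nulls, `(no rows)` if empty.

900

All price values: [655, 900, 263, 539, 854, 636, 163, 894, 118, 869].
MAX of non-NULL values = 900.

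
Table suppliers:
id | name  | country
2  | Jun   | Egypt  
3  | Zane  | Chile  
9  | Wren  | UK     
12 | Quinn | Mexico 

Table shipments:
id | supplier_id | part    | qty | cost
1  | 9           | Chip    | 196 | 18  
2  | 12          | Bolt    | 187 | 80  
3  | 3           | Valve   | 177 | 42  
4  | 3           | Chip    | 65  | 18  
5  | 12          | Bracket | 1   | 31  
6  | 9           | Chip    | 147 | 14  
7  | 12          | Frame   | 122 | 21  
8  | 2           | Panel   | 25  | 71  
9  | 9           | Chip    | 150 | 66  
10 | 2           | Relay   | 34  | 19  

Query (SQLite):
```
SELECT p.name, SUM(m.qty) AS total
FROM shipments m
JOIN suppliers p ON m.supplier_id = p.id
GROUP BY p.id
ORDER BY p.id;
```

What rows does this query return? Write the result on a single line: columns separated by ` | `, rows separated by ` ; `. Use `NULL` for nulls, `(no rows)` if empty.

Join each shipments row to its suppliers via supplier_id.
Group joined rows by suppliers.id; compute SUM(m.qty) per group.
  2: ids {8, 10} → SUM(m.qty)=59
  3: ids {3, 4} → SUM(m.qty)=242
  9: ids {1, 6, 9} → SUM(m.qty)=493
  12: ids {2, 5, 7} → SUM(m.qty)=310

Jun | 59 ; Zane | 242 ; Wren | 493 ; Quinn | 310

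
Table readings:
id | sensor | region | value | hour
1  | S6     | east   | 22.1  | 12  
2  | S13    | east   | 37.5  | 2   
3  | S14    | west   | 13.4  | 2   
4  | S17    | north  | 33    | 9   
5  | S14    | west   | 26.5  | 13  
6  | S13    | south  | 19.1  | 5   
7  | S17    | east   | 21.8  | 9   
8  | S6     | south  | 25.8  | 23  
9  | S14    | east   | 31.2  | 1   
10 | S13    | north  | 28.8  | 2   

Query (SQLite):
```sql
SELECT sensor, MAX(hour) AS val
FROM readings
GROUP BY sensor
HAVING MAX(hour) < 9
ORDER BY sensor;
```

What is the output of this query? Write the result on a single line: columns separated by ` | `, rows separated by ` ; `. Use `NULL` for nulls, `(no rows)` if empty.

Partition readings by sensor; compute MAX(hour) within each group.
HAVING: keep groups where MAX(hour) < 9.
  S13: ids {2, 6, 10} → MAX(hour)=5
  S14: ids {3, 5, 9} → MAX(hour)=13
  S17: ids {4, 7} → MAX(hour)=9
  S6: ids {1, 8} → MAX(hour)=23

S13 | 5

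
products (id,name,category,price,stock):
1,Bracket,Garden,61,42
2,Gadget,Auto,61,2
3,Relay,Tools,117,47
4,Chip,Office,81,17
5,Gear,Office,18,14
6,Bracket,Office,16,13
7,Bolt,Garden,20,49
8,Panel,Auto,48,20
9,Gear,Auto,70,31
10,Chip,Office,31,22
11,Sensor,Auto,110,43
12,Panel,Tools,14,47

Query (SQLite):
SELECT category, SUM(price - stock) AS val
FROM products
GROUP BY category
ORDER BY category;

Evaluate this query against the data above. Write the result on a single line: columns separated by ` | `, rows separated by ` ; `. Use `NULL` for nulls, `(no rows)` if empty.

Auto | 193 ; Garden | -10 ; Office | 80 ; Tools | 37

For each row compute price - stock.
Group by category; take SUM of the expression per group.
  Auto: ids {2, 8, 9, 11} → SUM(price - stock)=193
  Garden: ids {1, 7} → SUM(price - stock)=-10
  Office: ids {4, 5, 6, 10} → SUM(price - stock)=80
  Tools: ids {3, 12} → SUM(price - stock)=37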